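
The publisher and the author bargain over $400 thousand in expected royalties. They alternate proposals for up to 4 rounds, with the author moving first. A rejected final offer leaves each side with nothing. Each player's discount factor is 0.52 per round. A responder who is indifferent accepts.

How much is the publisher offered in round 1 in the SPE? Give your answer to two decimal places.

Round 4 (the publisher proposes): rejection yields 0 for the author; the publisher offers 0 and keeps 400.
Round 3 (the author proposes): the publisher can get 400 next round, worth 0.52 × 400 = 208 now, so the author offers 208, keeping 192.
Round 2 (the publisher proposes): the author can get 192 next round, worth 0.52 × 192 = 99.84 now, so the publisher offers 99.84, keeping 300.16.
Round 1 (the author proposes): the publisher can get 300.16 next round, worth 0.52 × 300.16 = 156.0832 now. The author offers 156.0832 and keeps 400 − 156.0832 = 243.9168.

156.08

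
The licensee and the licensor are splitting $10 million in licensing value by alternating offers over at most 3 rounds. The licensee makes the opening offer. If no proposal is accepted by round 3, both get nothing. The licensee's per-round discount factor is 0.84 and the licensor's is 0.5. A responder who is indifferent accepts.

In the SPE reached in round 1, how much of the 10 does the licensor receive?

0.8

Solve by backward induction from round 3.
Round 3 (the licensee proposes): the licensor will accept anything ≥ 0, so the licensee offers 0 and keeps 10.
Round 2 (the licensor proposes): the licensee can get 10 next round, worth 0.84 × 10 = 8.4 now; the licensor offers that and keeps 1.6.
Round 1 (the licensee proposes): the licensor can get 1.6 next round, worth 0.5 × 1.6 = 0.8 now; the licensee offers that and keeps 9.2.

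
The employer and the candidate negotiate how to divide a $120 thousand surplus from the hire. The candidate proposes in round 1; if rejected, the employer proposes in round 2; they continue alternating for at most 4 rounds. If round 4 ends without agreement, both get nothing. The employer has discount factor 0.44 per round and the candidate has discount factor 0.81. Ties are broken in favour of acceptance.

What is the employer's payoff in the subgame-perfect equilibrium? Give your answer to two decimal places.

28.85

Work backward from the last round.
Round 4 (the employer proposes): rejection yields 0 for the candidate; the employer offers 0 and keeps 120.
Round 3 (the candidate proposes): the employer can get 120 next round, worth 0.44 × 120 = 52.8 now; the candidate offers that and keeps 67.2.
Round 2 (the employer proposes): the candidate can get 67.2 next round, worth 0.81 × 67.2 = 54.432 now, so the employer offers 54.432, keeping 65.568.
Round 1 (the candidate proposes): the employer can get 65.568 next round, worth 0.44 × 65.568 = 28.84992 now; the candidate offers that and keeps 91.15008.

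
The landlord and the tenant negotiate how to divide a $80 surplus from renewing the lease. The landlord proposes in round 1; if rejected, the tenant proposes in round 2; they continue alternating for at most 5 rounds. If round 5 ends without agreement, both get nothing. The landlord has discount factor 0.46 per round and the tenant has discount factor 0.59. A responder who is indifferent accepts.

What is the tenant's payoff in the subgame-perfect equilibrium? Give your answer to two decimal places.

32.41

By backward induction:
Round 5 (the landlord proposes): rejection yields 0 for the tenant; the landlord offers 0 and keeps 80.
Round 4 (the tenant proposes): the landlord can get 80 next round, worth 0.46 × 80 = 36.8 now; the tenant offers that and keeps 43.2.
Round 3 (the landlord proposes): the tenant can get 43.2 next round, worth 0.59 × 43.2 = 25.488 now. The landlord offers 25.488 and keeps 80 − 25.488 = 54.512.
Round 2 (the tenant proposes): the landlord can get 54.512 next round, worth 0.46 × 54.512 = 25.07552 now. The tenant offers 25.07552 and keeps 80 − 25.07552 = 54.92448.
Round 1 (the landlord proposes): the tenant can get 54.92448 next round, worth 0.59 × 54.92448 = 32.4054432 now, so the landlord offers 32.4054432, keeping 47.5945568.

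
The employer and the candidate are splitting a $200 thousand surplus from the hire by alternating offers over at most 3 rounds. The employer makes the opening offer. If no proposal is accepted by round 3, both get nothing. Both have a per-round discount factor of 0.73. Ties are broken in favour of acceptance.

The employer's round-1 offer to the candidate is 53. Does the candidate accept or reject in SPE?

Accept

Round 3 (the employer proposes): the candidate will accept anything ≥ 0, so the employer offers 0 and keeps 200.
Round 2 (the candidate proposes): the employer can get 200 next round, worth 0.73 × 200 = 146 now; the candidate offers that and keeps 54.
So by rejecting in round 1, the candidate gets 54 next round, worth 0.73 × 54 = 39.42 now.
Offer 53 ≥ 39.42, so the candidate accepts.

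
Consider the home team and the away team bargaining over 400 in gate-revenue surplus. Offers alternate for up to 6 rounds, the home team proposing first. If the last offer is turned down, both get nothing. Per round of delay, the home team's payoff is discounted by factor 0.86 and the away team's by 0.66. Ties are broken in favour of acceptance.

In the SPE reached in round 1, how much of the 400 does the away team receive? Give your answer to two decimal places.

Round 6 (the away team proposes): the home team will accept anything ≥ 0, so the away team offers 0 and keeps 400.
Round 5 (the home team proposes): the away team can get 400 next round, worth 0.66 × 400 = 264 now; the home team offers that and keeps 136.
Round 4 (the away team proposes): the home team can get 136 next round, worth 0.86 × 136 = 116.96 now, so the away team offers 116.96, keeping 283.04.
Round 3 (the home team proposes): the away team can get 283.04 next round, worth 0.66 × 283.04 = 186.8064 now; the home team offers that and keeps 213.1936.
Round 2 (the away team proposes): the home team can get 213.1936 next round, worth 0.86 × 213.1936 = 183.346496 now; the away team offers that and keeps 216.653504.
Round 1 (the home team proposes): the away team can get 216.653504 next round, worth 0.66 × 216.653504 = 142.99131264 now; the home team offers that and keeps 257.00868736.

142.99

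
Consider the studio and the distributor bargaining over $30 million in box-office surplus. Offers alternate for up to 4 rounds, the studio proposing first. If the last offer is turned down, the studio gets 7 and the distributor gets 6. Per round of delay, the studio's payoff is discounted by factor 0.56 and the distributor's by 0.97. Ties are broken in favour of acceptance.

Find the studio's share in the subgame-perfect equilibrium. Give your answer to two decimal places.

By backward induction:
Round 4 (the distributor proposes): the studio gets 7 if talks fail, so the distributor offers 7 and keeps 23.
Round 3 (the studio proposes): the distributor can get 23 next round, worth 0.97 × 23 = 22.31 now. The studio offers 22.31 and keeps 30 − 22.31 = 7.69.
Round 2 (the distributor proposes): the studio can get 7.69 next round, worth 0.56 × 7.69 = 4.3064 now, so the distributor offers 4.3064, keeping 25.6936.
Round 1 (the studio proposes): the distributor can get 25.6936 next round, worth 0.97 × 25.6936 = 24.922792 now. The studio offers 24.922792 and keeps 30 − 24.922792 = 5.077208.

5.08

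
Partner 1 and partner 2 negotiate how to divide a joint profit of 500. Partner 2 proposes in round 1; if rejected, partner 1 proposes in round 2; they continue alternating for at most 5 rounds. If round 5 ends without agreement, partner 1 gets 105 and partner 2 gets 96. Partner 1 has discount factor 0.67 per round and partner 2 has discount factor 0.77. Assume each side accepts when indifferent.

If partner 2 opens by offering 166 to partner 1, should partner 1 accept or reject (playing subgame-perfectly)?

Work out partner 1's continuation value if the offer is rejected.
Round 5 (partner 2 proposes): partner 1 gets 105 if talks fail, so partner 2 offers 105 and keeps 395.
Round 4 (partner 1 proposes): partner 2 can get 395 next round, worth 0.77 × 395 = 304.15 now, so partner 1 offers 304.15, keeping 195.85.
Round 3 (partner 2 proposes): partner 1 can get 195.85 next round, worth 0.67 × 195.85 = 131.2195 now; partner 2 offers that and keeps 368.7805.
Round 2 (partner 1 proposes): partner 2 can get 368.7805 next round, worth 0.77 × 368.7805 = 283.960985 now. Partner 1 offers 283.960985 and keeps 500 − 283.960985 = 216.039015.
So by rejecting in round 1, partner 1 gets 216.039015 next round, worth 0.67 × 216.039015 = 144.74614005 now.
Offer 166 ≥ 144.74614005, so partner 1 accepts.

Accept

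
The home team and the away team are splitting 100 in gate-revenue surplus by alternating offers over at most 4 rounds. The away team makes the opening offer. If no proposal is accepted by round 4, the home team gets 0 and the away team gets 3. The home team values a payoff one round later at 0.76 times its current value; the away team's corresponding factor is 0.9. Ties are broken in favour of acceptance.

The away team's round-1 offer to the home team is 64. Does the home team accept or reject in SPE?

Round 4 (the home team proposes): the away team gets 3 if talks fail, so the home team offers 3 and keeps 97.
Round 3 (the away team proposes): the home team can get 97 next round, worth 0.76 × 97 = 73.72 now, so the away team offers 73.72, keeping 26.28.
Round 2 (the home team proposes): the away team can get 26.28 next round, worth 0.9 × 26.28 = 23.652 now; the home team offers that and keeps 76.348.
So by rejecting in round 1, the home team gets 76.348 next round, worth 0.76 × 76.348 = 58.02448 now.
Offer 64 ≥ 58.02448, so the home team accepts.

Accept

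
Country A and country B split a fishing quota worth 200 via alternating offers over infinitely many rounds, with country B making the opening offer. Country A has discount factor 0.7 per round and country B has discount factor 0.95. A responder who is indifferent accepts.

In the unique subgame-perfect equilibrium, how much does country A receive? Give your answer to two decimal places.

20.90

Let x be country B's share when country B proposes and y be country A's share when country A proposes.
Country A accepts iff offered ≥ 0.7·y, so x = 200 − 0.7y. Symmetrically y = 200 − 0.95x.
Substituting: x = 200 − 0.7(200 − 0.95x), giving x(1 − 0.95·0.7) = 200(1 − 0.7).
So x = 200 × 0.3 / 0.335 ≈ 179.1045, and country A receives 200 − x ≈ 20.8955.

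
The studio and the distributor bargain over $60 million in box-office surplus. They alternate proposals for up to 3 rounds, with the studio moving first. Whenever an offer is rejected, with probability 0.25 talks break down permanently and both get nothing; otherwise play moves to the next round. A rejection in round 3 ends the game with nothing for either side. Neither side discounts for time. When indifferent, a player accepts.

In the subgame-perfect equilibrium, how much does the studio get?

Round 3 (the studio proposes): the distributor will accept anything ≥ 0, so the studio offers 0 and keeps 60.
Round 2 (the distributor proposes): rejecting gives the studio an expected 0.75 × 60 = 45, so the distributor offers 45, keeping 15.
Round 1 (the studio proposes): rejecting gives the distributor an expected 0.75 × 15 = 11.25. The studio offers 11.25 and keeps 60 − 11.25 = 48.75.

48.75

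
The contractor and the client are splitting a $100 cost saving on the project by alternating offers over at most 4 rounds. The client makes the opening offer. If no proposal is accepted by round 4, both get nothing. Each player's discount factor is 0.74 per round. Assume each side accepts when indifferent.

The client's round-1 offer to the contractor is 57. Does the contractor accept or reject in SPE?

Reject

Work out the contractor's continuation value if the offer is rejected.
Round 4 (the contractor proposes): rejection yields 0 for the client; the contractor offers 0 and keeps 100.
Round 3 (the client proposes): the contractor can get 100 next round, worth 0.74 × 100 = 74 now, so the client offers 74, keeping 26.
Round 2 (the contractor proposes): the client can get 26 next round, worth 0.74 × 26 = 19.24 now; the contractor offers that and keeps 80.76.
So by rejecting in round 1, the contractor gets 80.76 next round, worth 0.74 × 80.76 = 59.7624 now.
Offer 57 < 59.7624, so the contractor rejects.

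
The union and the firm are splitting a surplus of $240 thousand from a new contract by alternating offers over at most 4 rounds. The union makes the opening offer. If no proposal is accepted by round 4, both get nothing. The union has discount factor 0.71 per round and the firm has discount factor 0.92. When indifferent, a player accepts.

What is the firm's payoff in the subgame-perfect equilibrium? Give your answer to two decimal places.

208.26

By backward induction:
Round 4 (the firm proposes): the union will accept anything ≥ 0, so the firm offers 0 and keeps 240.
Round 3 (the union proposes): the firm can get 240 next round, worth 0.92 × 240 = 220.8 now; the union offers that and keeps 19.2.
Round 2 (the firm proposes): the union can get 19.2 next round, worth 0.71 × 19.2 = 13.632 now. The firm offers 13.632 and keeps 240 − 13.632 = 226.368.
Round 1 (the union proposes): the firm can get 226.368 next round, worth 0.92 × 226.368 = 208.25856 now; the union offers that and keeps 31.74144.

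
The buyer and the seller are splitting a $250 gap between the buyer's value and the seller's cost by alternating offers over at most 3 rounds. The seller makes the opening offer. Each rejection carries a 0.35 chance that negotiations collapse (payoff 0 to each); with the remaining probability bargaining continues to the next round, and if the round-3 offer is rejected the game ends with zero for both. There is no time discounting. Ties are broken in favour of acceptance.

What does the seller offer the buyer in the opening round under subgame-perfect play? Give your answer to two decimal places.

56.88

By backward induction:
Round 3 (the seller proposes): rejection yields 0 for the buyer; the seller offers 0 and keeps 250.
Round 2 (the buyer proposes): rejecting gives the seller an expected 0.65 × 250 = 162.5, so the buyer offers 162.5, keeping 87.5.
Round 1 (the seller proposes): rejecting gives the buyer an expected 0.65 × 87.5 = 56.875; the seller offers that and keeps 193.125.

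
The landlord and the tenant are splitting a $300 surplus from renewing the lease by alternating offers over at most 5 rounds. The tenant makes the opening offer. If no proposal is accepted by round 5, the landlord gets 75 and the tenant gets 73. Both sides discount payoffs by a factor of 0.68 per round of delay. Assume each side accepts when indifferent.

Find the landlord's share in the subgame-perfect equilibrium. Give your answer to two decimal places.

111.50

Solve by backward induction from round 5.
Round 5 (the tenant proposes): the landlord gets 75 if talks fail, so the tenant offers 75 and keeps 225.
Round 4 (the landlord proposes): the tenant can get 225 next round, worth 0.68 × 225 = 153 now. The landlord offers 153 and keeps 300 − 153 = 147.
Round 3 (the tenant proposes): the landlord can get 147 next round, worth 0.68 × 147 = 99.96 now; the tenant offers that and keeps 200.04.
Round 2 (the landlord proposes): the tenant can get 200.04 next round, worth 0.68 × 200.04 = 136.0272 now; the landlord offers that and keeps 163.9728.
Round 1 (the tenant proposes): the landlord can get 163.9728 next round, worth 0.68 × 163.9728 = 111.501504 now; the tenant offers that and keeps 188.498496.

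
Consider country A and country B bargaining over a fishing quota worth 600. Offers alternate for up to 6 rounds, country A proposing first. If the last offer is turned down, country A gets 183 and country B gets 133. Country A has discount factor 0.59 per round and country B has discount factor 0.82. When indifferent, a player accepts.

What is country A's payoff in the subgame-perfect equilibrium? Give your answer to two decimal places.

220.65

Round 6 (country B proposes): country A gets 183 if talks fail, so country B offers 183 and keeps 417.
Round 5 (country A proposes): country B can get 417 next round, worth 0.82 × 417 = 341.94 now. Country A offers 341.94 and keeps 600 − 341.94 = 258.06.
Round 4 (country B proposes): country A can get 258.06 next round, worth 0.59 × 258.06 = 152.2554 now, so country B offers 152.2554, keeping 447.7446.
Round 3 (country A proposes): country B can get 447.7446 next round, worth 0.82 × 447.7446 = 367.150572 now; country A offers that and keeps 232.849428.
Round 2 (country B proposes): country A can get 232.849428 next round, worth 0.59 × 232.849428 = 137.38116252 now; country B offers that and keeps 462.61883748.
Round 1 (country A proposes): country B can get 462.61883748 next round, worth 0.82 × 462.61883748 = 379.3474467336 now; country A offers that and keeps 220.6525532664.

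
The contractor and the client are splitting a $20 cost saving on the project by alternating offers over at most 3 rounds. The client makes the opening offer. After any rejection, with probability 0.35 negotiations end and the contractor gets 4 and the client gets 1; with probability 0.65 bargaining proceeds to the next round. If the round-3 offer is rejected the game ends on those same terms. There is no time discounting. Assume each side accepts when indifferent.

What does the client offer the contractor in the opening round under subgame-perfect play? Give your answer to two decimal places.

Round 3 (the client proposes): the contractor gets 4 if talks fail, so the client offers 4 and keeps 16.
Round 2 (the contractor proposes): rejecting gives the client an expected 0.65 × 16 + 0.35 × 1 = 10.75, so the contractor offers 10.75, keeping 9.25.
Round 1 (the client proposes): rejecting gives the contractor an expected 0.65 × 9.25 + 0.35 × 4 = 7.4125. The client offers 7.4125 and keeps 20 − 7.4125 = 12.5875.

7.41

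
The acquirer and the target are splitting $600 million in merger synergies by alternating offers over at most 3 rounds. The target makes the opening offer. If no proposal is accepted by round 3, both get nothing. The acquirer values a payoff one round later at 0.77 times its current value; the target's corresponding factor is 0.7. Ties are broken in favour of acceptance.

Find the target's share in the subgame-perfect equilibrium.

461.4

Solve by backward induction from round 3.
Round 3 (the target proposes): rejection yields 0 for the acquirer; the target offers 0 and keeps 600.
Round 2 (the acquirer proposes): the target can get 600 next round, worth 0.7 × 600 = 420 now, so the acquirer offers 420, keeping 180.
Round 1 (the target proposes): the acquirer can get 180 next round, worth 0.77 × 180 = 138.6 now; the target offers that and keeps 461.4.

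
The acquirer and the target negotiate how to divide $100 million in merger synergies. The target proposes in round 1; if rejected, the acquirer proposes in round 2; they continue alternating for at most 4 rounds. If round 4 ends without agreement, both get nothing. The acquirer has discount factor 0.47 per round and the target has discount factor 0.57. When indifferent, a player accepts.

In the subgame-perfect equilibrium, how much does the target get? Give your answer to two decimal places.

Round 4 (the acquirer proposes): the target will accept anything ≥ 0, so the acquirer offers 0 and keeps 100.
Round 3 (the target proposes): the acquirer can get 100 next round, worth 0.47 × 100 = 47 now. The target offers 47 and keeps 100 − 47 = 53.
Round 2 (the acquirer proposes): the target can get 53 next round, worth 0.57 × 53 = 30.21 now, so the acquirer offers 30.21, keeping 69.79.
Round 1 (the target proposes): the acquirer can get 69.79 next round, worth 0.47 × 69.79 = 32.8013 now; the target offers that and keeps 67.1987.

67.20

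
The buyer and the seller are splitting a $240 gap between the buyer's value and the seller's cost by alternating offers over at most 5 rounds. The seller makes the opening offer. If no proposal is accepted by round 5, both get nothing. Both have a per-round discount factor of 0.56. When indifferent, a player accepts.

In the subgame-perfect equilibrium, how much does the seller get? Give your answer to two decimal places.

Round 5 (the seller proposes): rejection yields 0 for the buyer; the seller offers 0 and keeps 240.
Round 4 (the buyer proposes): the seller can get 240 next round, worth 0.56 × 240 = 134.4 now; the buyer offers that and keeps 105.6.
Round 3 (the seller proposes): the buyer can get 105.6 next round, worth 0.56 × 105.6 = 59.136 now; the seller offers that and keeps 180.864.
Round 2 (the buyer proposes): the seller can get 180.864 next round, worth 0.56 × 180.864 = 101.28384 now; the buyer offers that and keeps 138.71616.
Round 1 (the seller proposes): the buyer can get 138.71616 next round, worth 0.56 × 138.71616 = 77.6810496 now; the seller offers that and keeps 162.3189504.

162.32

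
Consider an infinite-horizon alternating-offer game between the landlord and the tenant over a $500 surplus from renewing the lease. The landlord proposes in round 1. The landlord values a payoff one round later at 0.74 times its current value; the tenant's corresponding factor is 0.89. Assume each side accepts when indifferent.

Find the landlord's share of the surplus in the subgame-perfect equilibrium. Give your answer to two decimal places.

161.10

Let x be the landlord's share when the landlord proposes and y be the tenant's share when the tenant proposes.
The tenant accepts iff offered ≥ 0.89·y, so x = 500 − 0.89y. Symmetrically y = 500 − 0.74x.
Substituting: x = 500 − 0.89(500 − 0.74x), giving x(1 − 0.74·0.89) = 500(1 − 0.89).
So x = 500 × 0.11 / 0.3414 ≈ 161.1013, and the tenant receives 500 − x ≈ 338.8987.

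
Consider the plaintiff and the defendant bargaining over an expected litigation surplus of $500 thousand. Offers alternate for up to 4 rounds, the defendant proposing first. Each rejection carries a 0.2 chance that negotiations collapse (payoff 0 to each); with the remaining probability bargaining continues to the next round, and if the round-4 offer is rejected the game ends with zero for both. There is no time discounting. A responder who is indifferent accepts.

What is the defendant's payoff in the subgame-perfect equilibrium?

Round 4 (the plaintiff proposes): the defendant will accept anything ≥ 0, so the plaintiff offers 0 and keeps 500.
Round 3 (the defendant proposes): rejecting gives the plaintiff an expected 0.8 × 500 = 400, so the defendant offers 400, keeping 100.
Round 2 (the plaintiff proposes): rejecting gives the defendant an expected 0.8 × 100 = 80; the plaintiff offers that and keeps 420.
Round 1 (the defendant proposes): rejecting gives the plaintiff an expected 0.8 × 420 = 336, so the defendant offers 336, keeping 164.

164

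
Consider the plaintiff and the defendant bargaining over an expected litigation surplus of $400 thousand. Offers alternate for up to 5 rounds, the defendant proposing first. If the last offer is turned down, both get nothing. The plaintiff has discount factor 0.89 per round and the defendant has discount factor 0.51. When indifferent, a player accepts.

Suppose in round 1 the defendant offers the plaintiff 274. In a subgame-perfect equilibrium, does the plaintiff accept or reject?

Accept

Round 5 (the defendant proposes): rejection yields 0 for the plaintiff; the defendant offers 0 and keeps 400.
Round 4 (the plaintiff proposes): the defendant can get 400 next round, worth 0.51 × 400 = 204 now; the plaintiff offers that and keeps 196.
Round 3 (the defendant proposes): the plaintiff can get 196 next round, worth 0.89 × 196 = 174.44 now. The defendant offers 174.44 and keeps 400 − 174.44 = 225.56.
Round 2 (the plaintiff proposes): the defendant can get 225.56 next round, worth 0.51 × 225.56 = 115.0356 now. The plaintiff offers 115.0356 and keeps 400 − 115.0356 = 284.9644.
So by rejecting in round 1, the plaintiff gets 284.9644 next round, worth 0.89 × 284.9644 = 253.618316 now.
Offer 274 ≥ 253.618316, so the plaintiff accepts.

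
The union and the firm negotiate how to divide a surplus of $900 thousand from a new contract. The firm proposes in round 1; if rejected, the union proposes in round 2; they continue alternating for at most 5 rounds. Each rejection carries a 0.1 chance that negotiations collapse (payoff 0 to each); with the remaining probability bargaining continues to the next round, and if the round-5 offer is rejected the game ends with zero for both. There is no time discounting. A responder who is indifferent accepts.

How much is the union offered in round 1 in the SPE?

146.61

By backward induction:
Round 5 (the firm proposes): rejection yields 0 for the union; the firm offers 0 and keeps 900.
Round 4 (the union proposes): rejecting gives the firm an expected 0.9 × 900 = 810. The union offers 810 and keeps 900 − 810 = 90.
Round 3 (the firm proposes): rejecting gives the union an expected 0.9 × 90 = 81; the firm offers that and keeps 819.
Round 2 (the union proposes): rejecting gives the firm an expected 0.9 × 819 = 737.1, so the union offers 737.1, keeping 162.9.
Round 1 (the firm proposes): rejecting gives the union an expected 0.9 × 162.9 = 146.61. The firm offers 146.61 and keeps 900 − 146.61 = 753.39.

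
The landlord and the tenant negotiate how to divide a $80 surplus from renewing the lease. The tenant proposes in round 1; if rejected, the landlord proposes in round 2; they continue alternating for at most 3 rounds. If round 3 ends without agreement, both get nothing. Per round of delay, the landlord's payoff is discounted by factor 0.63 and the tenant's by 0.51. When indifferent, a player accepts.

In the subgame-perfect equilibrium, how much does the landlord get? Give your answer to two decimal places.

Solve by backward induction from round 3.
Round 3 (the tenant proposes): rejection yields 0 for the landlord; the tenant offers 0 and keeps 80.
Round 2 (the landlord proposes): the tenant can get 80 next round, worth 0.51 × 80 = 40.8 now, so the landlord offers 40.8, keeping 39.2.
Round 1 (the tenant proposes): the landlord can get 39.2 next round, worth 0.63 × 39.2 = 24.696 now; the tenant offers that and keeps 55.304.

24.70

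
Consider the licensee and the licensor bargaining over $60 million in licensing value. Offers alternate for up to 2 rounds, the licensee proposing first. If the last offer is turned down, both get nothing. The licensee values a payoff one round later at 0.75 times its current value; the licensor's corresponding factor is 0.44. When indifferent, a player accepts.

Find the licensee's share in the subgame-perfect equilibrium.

Round 2 (the licensor proposes): the licensee will accept anything ≥ 0, so the licensor offers 0 and keeps 60.
Round 1 (the licensee proposes): the licensor can get 60 next round, worth 0.44 × 60 = 26.4 now; the licensee offers that and keeps 33.6.

33.6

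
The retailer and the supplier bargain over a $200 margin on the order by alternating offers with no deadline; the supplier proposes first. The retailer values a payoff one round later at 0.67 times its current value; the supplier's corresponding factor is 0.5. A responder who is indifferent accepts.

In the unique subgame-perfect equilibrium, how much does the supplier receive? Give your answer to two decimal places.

When the supplier proposes, the retailer accepts any offer worth at least 0.67 times what the retailer would get by proposing next round; and vice versa.
This gives x = 200 − 0.67y and y = 200 − 0.5x, where x and y are each side's share when it proposes.
Hence (1 − 0.67·0.5)x = 200(1 − 0.67), i.e. 0.665·x = 66.
x ≈ 99.2481; the retailer's share is 200 − x ≈ 100.7519.

99.25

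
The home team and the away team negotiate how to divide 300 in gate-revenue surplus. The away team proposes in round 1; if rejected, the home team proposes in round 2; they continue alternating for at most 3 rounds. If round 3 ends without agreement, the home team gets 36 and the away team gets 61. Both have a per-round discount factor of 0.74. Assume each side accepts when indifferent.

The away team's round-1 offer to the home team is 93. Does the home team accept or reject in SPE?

Round 3 (the away team proposes): the home team gets 36 if talks fail, so the away team offers 36 and keeps 264.
Round 2 (the home team proposes): the away team can get 264 next round, worth 0.74 × 264 = 195.36 now. The home team offers 195.36 and keeps 300 − 195.36 = 104.64.
So by rejecting in round 1, the home team gets 104.64 next round, worth 0.74 × 104.64 = 77.4336 now.
Offer 93 ≥ 77.4336, so the home team accepts.

Accept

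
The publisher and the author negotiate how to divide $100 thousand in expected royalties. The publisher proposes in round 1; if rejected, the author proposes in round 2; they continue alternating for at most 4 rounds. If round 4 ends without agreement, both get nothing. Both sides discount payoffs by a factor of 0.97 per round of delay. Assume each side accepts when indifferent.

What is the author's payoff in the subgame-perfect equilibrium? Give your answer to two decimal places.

94.18

Round 4 (the author proposes): the publisher will accept anything ≥ 0, so the author offers 0 and keeps 100.
Round 3 (the publisher proposes): the author can get 100 next round, worth 0.97 × 100 = 97 now, so the publisher offers 97, keeping 3.
Round 2 (the author proposes): the publisher can get 3 next round, worth 0.97 × 3 = 2.91 now. The author offers 2.91 and keeps 100 − 2.91 = 97.09.
Round 1 (the publisher proposes): the author can get 97.09 next round, worth 0.97 × 97.09 = 94.1773 now; the publisher offers that and keeps 5.8227.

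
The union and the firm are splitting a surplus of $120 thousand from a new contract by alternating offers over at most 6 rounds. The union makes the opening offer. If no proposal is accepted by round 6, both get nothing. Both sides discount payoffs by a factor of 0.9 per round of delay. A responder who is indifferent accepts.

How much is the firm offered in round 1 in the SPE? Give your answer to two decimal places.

Solve by backward induction from round 6.
Round 6 (the firm proposes): the union will accept anything ≥ 0, so the firm offers 0 and keeps 120.
Round 5 (the union proposes): the firm can get 120 next round, worth 0.9 × 120 = 108 now. The union offers 108 and keeps 120 − 108 = 12.
Round 4 (the firm proposes): the union can get 12 next round, worth 0.9 × 12 = 10.8 now. The firm offers 10.8 and keeps 120 − 10.8 = 109.2.
Round 3 (the union proposes): the firm can get 109.2 next round, worth 0.9 × 109.2 = 98.28 now. The union offers 98.28 and keeps 120 − 98.28 = 21.72.
Round 2 (the firm proposes): the union can get 21.72 next round, worth 0.9 × 21.72 = 19.548 now, so the firm offers 19.548, keeping 100.452.
Round 1 (the union proposes): the firm can get 100.452 next round, worth 0.9 × 100.452 = 90.4068 now; the union offers that and keeps 29.5932.

90.41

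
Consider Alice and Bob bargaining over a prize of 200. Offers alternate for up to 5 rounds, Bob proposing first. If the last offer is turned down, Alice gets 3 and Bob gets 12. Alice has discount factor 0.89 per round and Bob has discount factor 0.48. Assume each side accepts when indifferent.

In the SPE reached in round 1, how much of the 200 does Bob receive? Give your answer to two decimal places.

Round 5 (Bob proposes): Alice gets 3 if talks fail, so Bob offers 3 and keeps 197.
Round 4 (Alice proposes): Bob can get 197 next round, worth 0.48 × 197 = 94.56 now; Alice offers that and keeps 105.44.
Round 3 (Bob proposes): Alice can get 105.44 next round, worth 0.89 × 105.44 = 93.8416 now; Bob offers that and keeps 106.1584.
Round 2 (Alice proposes): Bob can get 106.1584 next round, worth 0.48 × 106.1584 = 50.956032 now; Alice offers that and keeps 149.043968.
Round 1 (Bob proposes): Alice can get 149.043968 next round, worth 0.89 × 149.043968 = 132.64913152 now. Bob offers 132.64913152 and keeps 200 − 132.64913152 = 67.35086848.

67.35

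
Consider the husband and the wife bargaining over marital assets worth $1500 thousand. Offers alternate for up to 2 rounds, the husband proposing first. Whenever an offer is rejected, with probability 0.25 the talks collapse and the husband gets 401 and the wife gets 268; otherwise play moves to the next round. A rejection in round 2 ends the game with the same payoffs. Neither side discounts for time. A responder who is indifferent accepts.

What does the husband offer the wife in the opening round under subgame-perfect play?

Round 2 (the wife proposes): the husband gets 401 if talks fail, so the wife offers 401 and keeps 1099.
Round 1 (the husband proposes): rejecting gives the wife an expected 0.75 × 1099 + 0.25 × 268 = 891.25, so the husband offers 891.25, keeping 608.75.

891.25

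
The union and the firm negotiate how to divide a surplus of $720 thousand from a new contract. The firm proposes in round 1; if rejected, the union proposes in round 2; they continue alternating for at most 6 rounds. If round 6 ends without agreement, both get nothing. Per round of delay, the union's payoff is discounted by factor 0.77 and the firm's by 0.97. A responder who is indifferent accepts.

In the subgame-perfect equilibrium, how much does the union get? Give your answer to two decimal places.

338.33

Round 6 (the union proposes): rejection yields 0 for the firm; the union offers 0 and keeps 720.
Round 5 (the firm proposes): the union can get 720 next round, worth 0.77 × 720 = 554.4 now, so the firm offers 554.4, keeping 165.6.
Round 4 (the union proposes): the firm can get 165.6 next round, worth 0.97 × 165.6 = 160.632 now; the union offers that and keeps 559.368.
Round 3 (the firm proposes): the union can get 559.368 next round, worth 0.77 × 559.368 = 430.71336 now. The firm offers 430.71336 and keeps 720 − 430.71336 = 289.28664.
Round 2 (the union proposes): the firm can get 289.28664 next round, worth 0.97 × 289.28664 = 280.6080408 now. The union offers 280.6080408 and keeps 720 − 280.6080408 = 439.3919592.
Round 1 (the firm proposes): the union can get 439.3919592 next round, worth 0.77 × 439.3919592 = 338.331808584 now, so the firm offers 338.331808584, keeping 381.668191416.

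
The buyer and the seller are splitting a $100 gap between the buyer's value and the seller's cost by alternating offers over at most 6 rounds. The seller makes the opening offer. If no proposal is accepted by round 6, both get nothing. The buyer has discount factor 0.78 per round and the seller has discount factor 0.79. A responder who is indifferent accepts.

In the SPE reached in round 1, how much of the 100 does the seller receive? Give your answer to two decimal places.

Round 6 (the buyer proposes): the seller will accept anything ≥ 0, so the buyer offers 0 and keeps 100.
Round 5 (the seller proposes): the buyer can get 100 next round, worth 0.78 × 100 = 78 now. The seller offers 78 and keeps 100 − 78 = 22.
Round 4 (the buyer proposes): the seller can get 22 next round, worth 0.79 × 22 = 17.38 now, so the buyer offers 17.38, keeping 82.62.
Round 3 (the seller proposes): the buyer can get 82.62 next round, worth 0.78 × 82.62 = 64.4436 now. The seller offers 64.4436 and keeps 100 − 64.4436 = 35.5564.
Round 2 (the buyer proposes): the seller can get 35.5564 next round, worth 0.79 × 35.5564 = 28.089556 now, so the buyer offers 28.089556, keeping 71.910444.
Round 1 (the seller proposes): the buyer can get 71.910444 next round, worth 0.78 × 71.910444 = 56.09014632 now; the seller offers that and keeps 43.90985368.

43.91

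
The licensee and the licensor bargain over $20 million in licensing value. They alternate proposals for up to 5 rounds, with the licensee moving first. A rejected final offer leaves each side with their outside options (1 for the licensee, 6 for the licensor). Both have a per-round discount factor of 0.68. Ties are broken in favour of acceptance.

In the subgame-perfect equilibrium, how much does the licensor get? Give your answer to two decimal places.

Round 5 (the licensee proposes): the licensor gets 6 if talks fail, so the licensee offers 6 and keeps 14.
Round 4 (the licensor proposes): the licensee can get 14 next round, worth 0.68 × 14 = 9.52 now, so the licensor offers 9.52, keeping 10.48.
Round 3 (the licensee proposes): the licensor can get 10.48 next round, worth 0.68 × 10.48 = 7.1264 now, so the licensee offers 7.1264, keeping 12.8736.
Round 2 (the licensor proposes): the licensee can get 12.8736 next round, worth 0.68 × 12.8736 = 8.754048 now, so the licensor offers 8.754048, keeping 11.245952.
Round 1 (the licensee proposes): the licensor can get 11.245952 next round, worth 0.68 × 11.245952 = 7.64724736 now; the licensee offers that and keeps 12.35275264.

7.65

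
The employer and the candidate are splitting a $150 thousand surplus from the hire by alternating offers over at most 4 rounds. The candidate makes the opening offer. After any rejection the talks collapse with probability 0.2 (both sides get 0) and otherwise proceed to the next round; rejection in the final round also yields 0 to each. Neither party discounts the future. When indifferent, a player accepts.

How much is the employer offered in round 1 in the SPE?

By backward induction:
Round 4 (the employer proposes): the candidate will accept anything ≥ 0, so the employer offers 0 and keeps 150.
Round 3 (the candidate proposes): rejecting gives the employer an expected 0.8 × 150 = 120. The candidate offers 120 and keeps 150 − 120 = 30.
Round 2 (the employer proposes): rejecting gives the candidate an expected 0.8 × 30 = 24; the employer offers that and keeps 126.
Round 1 (the candidate proposes): rejecting gives the employer an expected 0.8 × 126 = 100.8, so the candidate offers 100.8, keeping 49.2.

100.8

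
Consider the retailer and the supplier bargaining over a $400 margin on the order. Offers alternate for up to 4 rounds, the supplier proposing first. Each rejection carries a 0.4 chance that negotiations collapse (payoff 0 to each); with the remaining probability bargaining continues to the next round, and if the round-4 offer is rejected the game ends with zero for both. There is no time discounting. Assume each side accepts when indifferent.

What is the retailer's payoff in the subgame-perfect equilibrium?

182.4

By backward induction:
Round 4 (the retailer proposes): the supplier will accept anything ≥ 0, so the retailer offers 0 and keeps 400.
Round 3 (the supplier proposes): rejecting gives the retailer an expected 0.6 × 400 = 240; the supplier offers that and keeps 160.
Round 2 (the retailer proposes): rejecting gives the supplier an expected 0.6 × 160 = 96; the retailer offers that and keeps 304.
Round 1 (the supplier proposes): rejecting gives the retailer an expected 0.6 × 304 = 182.4. The supplier offers 182.4 and keeps 400 − 182.4 = 217.6.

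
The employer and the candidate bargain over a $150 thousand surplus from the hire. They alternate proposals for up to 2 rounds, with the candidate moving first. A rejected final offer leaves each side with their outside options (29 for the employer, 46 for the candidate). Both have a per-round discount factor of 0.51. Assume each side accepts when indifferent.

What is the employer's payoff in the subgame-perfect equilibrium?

Round 2 (the employer proposes): the candidate gets 46 if talks fail, so the employer offers 46 and keeps 104.
Round 1 (the candidate proposes): the employer can get 104 next round, worth 0.51 × 104 = 53.04 now; the candidate offers that and keeps 96.96.

53.04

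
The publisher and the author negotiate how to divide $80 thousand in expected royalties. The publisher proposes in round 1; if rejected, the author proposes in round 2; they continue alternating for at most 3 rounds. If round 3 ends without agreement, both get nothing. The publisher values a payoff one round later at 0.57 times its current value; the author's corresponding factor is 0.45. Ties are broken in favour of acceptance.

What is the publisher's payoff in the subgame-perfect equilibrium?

64.52

Round 3 (the publisher proposes): rejection yields 0 for the author; the publisher offers 0 and keeps 80.
Round 2 (the author proposes): the publisher can get 80 next round, worth 0.57 × 80 = 45.6 now; the author offers that and keeps 34.4.
Round 1 (the publisher proposes): the author can get 34.4 next round, worth 0.45 × 34.4 = 15.48 now. The publisher offers 15.48 and keeps 80 − 15.48 = 64.52.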